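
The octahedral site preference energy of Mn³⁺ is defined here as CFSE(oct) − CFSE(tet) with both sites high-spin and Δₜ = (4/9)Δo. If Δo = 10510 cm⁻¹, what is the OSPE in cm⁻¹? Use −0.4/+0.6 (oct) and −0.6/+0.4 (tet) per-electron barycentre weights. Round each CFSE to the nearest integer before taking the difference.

Group 7 minus oxidation state +3 gives a d⁴ configuration for Mn³⁺.
Octahedral high-spin t2g^3 e_g^1: CFSE = -0.6 × 10510 = -6306 cm⁻¹.
In a tetrahedral site the filling is e^2 t2^2: CFSE(tet) = -0.4Δₜ = -0.4 × (4/9)(10510) = -1868 cm⁻¹.
OSPE = CFSE(oct) − CFSE(tet) = -6306 − (-1868) = -4438 cm⁻¹.

-4438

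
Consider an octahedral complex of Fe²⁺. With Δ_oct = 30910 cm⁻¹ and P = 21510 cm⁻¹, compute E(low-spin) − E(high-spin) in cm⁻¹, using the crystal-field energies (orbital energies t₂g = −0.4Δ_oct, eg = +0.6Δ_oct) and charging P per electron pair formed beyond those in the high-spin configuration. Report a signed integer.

-18800

Fe is in group 8, so Fe²⁺ is d⁶ (8 − 2 = 6).
High-spin: t₂g⁴ eg², CFSE = -0.4Δ_oct = -12364 cm⁻¹.
Low-spin: t₂g⁶ eg⁰, orbital CFSE = -2.4Δ_oct = -74184 cm⁻¹; plus 2 excess pairs × P = +43020 cm⁻¹; total -31164 cm⁻¹.
The difference is -31164 − (-12364) = -18800 cm⁻¹, so low-spin lies lower.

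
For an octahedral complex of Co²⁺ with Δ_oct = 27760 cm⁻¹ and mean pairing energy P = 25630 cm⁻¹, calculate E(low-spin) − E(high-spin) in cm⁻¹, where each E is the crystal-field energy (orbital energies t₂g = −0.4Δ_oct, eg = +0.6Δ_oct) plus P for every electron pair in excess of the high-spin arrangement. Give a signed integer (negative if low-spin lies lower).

-2130

Group 9 minus oxidation state +2 gives a d⁷ configuration for Co²⁺.
In the high-spin limit (t₂g⁵ eg²) the orbital term is -0.8Δ_oct = -22208 cm⁻¹, with no excess pairing.
Low-spin: t₂g⁶ eg¹, orbital CFSE = -1.8Δ_oct = -49968 cm⁻¹; plus 1 excess pair × P = +25630 cm⁻¹; total -24338 cm⁻¹.
Thus E(LS) − E(HS) = -2130 cm⁻¹.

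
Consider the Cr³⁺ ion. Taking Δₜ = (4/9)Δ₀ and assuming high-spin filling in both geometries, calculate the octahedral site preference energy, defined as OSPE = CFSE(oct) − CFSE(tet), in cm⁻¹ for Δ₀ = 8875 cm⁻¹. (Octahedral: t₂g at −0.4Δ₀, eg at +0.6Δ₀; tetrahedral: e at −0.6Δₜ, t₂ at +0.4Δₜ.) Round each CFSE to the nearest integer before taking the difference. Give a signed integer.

Group 6 minus oxidation state +3 gives a d³ configuration for Cr³⁺.
Octahedral (high-spin): t2g^3 e_g^0, CFSE = 3(−0.4) + 0(+0.6) = -1.2Δ₀ = -1.2 × 8875 = -10650 cm⁻¹.
In a tetrahedral site the filling is e^2 t2^1: CFSE(tet) = -0.8Δₜ = -0.8 × (4/9)(8875) = -3156 cm⁻¹.
OSPE = -10650 − (-3156) = -7494 cm⁻¹.

-7494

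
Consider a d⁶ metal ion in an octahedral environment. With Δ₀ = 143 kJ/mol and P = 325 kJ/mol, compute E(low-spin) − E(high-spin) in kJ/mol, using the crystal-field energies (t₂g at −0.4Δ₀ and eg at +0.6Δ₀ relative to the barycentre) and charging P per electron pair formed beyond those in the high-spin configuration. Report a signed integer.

High-spin d⁶ fills as t₂g⁴ eg² with CFSE 4(−0.4) + 2(+0.6) = -0.4Δ₀ = -57 kJ/mol.
Low-spin: t₂g⁶ eg⁰, orbital CFSE = -2.4Δ₀ = -343 kJ/mol; plus 2 excess pairs × P = +650 kJ/mol; total 307 kJ/mol.
The difference is 307 − (-57) = 364 kJ/mol, so high-spin lies lower.

364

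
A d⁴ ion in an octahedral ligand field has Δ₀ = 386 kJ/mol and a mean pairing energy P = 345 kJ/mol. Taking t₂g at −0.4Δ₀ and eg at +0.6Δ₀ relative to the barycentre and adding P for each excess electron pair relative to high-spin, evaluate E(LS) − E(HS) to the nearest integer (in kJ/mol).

-41

High-spin d⁴ fills as t₂g³ eg¹ with CFSE 3(−0.4) + 1(+0.6) = -0.6Δ₀ = -232 kJ/mol.
Low-spin: t₂g⁴ eg⁰, orbital CFSE = -1.6Δ₀ = -618 kJ/mol; plus 1 excess pair × P = +345 kJ/mol; total -273 kJ/mol.
E(LS) − E(HS) = -273 − (-232) = -41 kJ/mol.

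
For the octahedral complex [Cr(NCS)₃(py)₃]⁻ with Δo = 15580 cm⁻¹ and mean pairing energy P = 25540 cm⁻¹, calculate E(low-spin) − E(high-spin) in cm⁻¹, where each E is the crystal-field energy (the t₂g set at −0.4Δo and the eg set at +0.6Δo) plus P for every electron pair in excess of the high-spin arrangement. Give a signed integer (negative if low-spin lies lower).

9960

Ligand charges: 3×(-1) from NCS⁻ and 3×(+0) from py sum to -3; with overall charge -1, Cr is +2.
Cr sits in group 6; removing 2 electrons leaves Cr²⁺ with 6 − 2 = 4 d electrons.
In the high-spin limit (t₂g³ eg¹) the orbital term is -0.6Δo = -9348 cm⁻¹, with no excess pairing.
Low-spin: t₂g⁴ eg⁰, orbital CFSE = -1.6Δo = -24928 cm⁻¹; plus 1 excess pair × P = +25540 cm⁻¹; total 612 cm⁻¹.
The difference is 612 − (-9348) = 9960 cm⁻¹, so high-spin lies lower.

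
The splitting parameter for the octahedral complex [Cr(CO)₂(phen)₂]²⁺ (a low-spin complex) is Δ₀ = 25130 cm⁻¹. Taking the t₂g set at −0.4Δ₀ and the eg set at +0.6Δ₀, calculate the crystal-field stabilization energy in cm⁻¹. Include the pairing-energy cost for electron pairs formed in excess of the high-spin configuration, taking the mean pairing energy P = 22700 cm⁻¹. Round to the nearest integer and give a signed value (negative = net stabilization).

-17508

Ligand charges: 2×(+0) from CO and 2×(+0) from phen sum to +0; with overall charge +2, Cr is +2.
Group 6 minus oxidation state +2 gives a d⁴ configuration for Cr²⁺.
The d⁴ electrons fill as t₂g⁴ eg⁰.
Orbital CFSE = 4(-0.4) + 0(0.6) = -1.6Δ₀ = -1.6 × 25130 = -40208 cm⁻¹.
High-spin d⁴ would be t₂g³ eg¹ with 0 pairs; low-spin has 1, so 1 excess pair costs +1P = +22700 cm⁻¹.
Combining: -40208 + 22700 = -17508 cm⁻¹.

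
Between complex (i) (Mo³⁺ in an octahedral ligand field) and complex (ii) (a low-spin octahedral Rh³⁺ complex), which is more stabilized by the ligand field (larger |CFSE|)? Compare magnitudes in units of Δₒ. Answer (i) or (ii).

(i): Mo³⁺: group 6, so d-count = 6 − 3 = 3; For octahedral d³ the high- and low-spin configurations coincide; t2g^3 e_g^0, CFSE = -1.2Δₒ.
(ii): Rh³⁺: group 9, so d-count = 9 − 3 = 6; t₂g⁶ eg⁰, CFSE = -2.4Δₒ.
So (ii) has the larger |CFSE|.

(ii)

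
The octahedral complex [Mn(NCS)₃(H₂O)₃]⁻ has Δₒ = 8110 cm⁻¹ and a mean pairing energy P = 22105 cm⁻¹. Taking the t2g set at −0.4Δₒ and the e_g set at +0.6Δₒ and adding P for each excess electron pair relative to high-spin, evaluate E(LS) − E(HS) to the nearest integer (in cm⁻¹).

Ligand charges: 3×(-1) from NCS⁻ and 3×(+0) from H₂O sum to -3; with overall charge -1, Mn is +2.
Mn sits in group 7; removing 2 electrons leaves Mn²⁺ with 7 − 2 = 5 d electrons.
In the high-spin limit (t2g^3 e_g^2) the orbital term is 0.0Δₒ = 0 cm⁻¹, with no excess pairing.
For low-spin the configuration is t2g^5 e_g^0: orbital energy -2.0 × 8110 = -16220 cm⁻¹, and 2 additional pairs relative to high-spin add 44210 cm⁻¹, giving 27990 cm⁻¹.
The difference is 27990 − (0) = 27990 cm⁻¹, so high-spin lies lower.

27990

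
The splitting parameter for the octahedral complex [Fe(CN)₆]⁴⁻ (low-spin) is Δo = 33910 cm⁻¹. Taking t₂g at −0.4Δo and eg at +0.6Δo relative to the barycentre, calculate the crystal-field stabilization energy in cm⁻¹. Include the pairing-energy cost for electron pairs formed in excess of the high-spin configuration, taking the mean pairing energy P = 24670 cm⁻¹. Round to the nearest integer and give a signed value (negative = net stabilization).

Each CN⁻ contributes -1; 6 × (-1) = -6. With overall charge -4, Fe is in the +2 oxidation state.
Fe sits in group 8; removing 2 electrons leaves Fe²⁺ with 8 − 2 = 6 d electrons.
Electron filling gives t₂g⁶ eg⁰.
The orbital stabilization is -2.4Δo = -2.4 × 33910 = -81384 cm⁻¹.
Relative to high-spin t₂g⁴ eg² (1 paired), the low-spin configuration has 2 additional pairs, contributing +2 × 24670 = +49340 cm⁻¹.
Net CFSE = -81384 + 49340 = -32044 cm⁻¹.

-32044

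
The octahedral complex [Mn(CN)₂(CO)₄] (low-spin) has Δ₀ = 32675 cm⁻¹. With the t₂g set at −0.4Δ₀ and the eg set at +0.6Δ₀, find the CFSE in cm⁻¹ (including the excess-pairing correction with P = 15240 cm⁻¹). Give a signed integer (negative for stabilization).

-34870

Ligand charges: 2×(-1) from CN⁻ and 4×(+0) from CO sum to -2; with overall charge +0, Mn is +2.
Group 7 minus oxidation state +2 gives a d⁵ configuration for Mn²⁺.
Configuration: t₂g⁵ eg⁰.
CFSE(orbital) = 5×(-0.4Δ₀) + 0×(0.6Δ₀) = -2.0Δ₀; with Δ₀ = 32675 cm⁻¹ that is -65350 cm⁻¹.
Pairing penalty: 2 pairs vs 0 in the high-spin reference → 2 extra × P = 30480 cm⁻¹.
Overall CFSE = -65350 + 30480 = -34870 cm⁻¹.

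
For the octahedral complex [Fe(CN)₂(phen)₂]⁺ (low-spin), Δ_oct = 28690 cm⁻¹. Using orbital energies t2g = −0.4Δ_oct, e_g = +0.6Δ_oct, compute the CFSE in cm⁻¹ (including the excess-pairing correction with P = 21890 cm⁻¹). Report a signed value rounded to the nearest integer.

-13600

Ligand charges: 2×(-1) from CN⁻ and 2×(+0) from phen sum to -2; with overall charge +1, Fe is +3.
Fe³⁺: group 8, so d-count = 8 − 3 = 5.
Configuration: t2g^5 e_g^0.
CFSE(orbital) = 5×(-0.4Δ_oct) + 0×(0.6Δ_oct) = -2.0Δ_oct; with Δ_oct = 28690 cm⁻¹ that is -57380 cm⁻¹.
Pairing penalty: 2 pairs vs 0 in the high-spin reference → 2 extra × P = 43780 cm⁻¹.
Net CFSE = -57380 + 43780 = -13600 cm⁻¹.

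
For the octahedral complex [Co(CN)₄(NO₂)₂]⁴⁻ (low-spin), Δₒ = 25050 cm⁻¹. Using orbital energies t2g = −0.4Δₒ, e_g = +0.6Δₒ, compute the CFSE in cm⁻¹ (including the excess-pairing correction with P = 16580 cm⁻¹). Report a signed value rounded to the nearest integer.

-28510

Ligand charges: 4×(-1) from CN⁻ and 2×(-1) from NO₂⁻ sum to -6; with overall charge -4, Co is +2.
Co is in group 9, so Co²⁺ is d⁷ (9 − 2 = 7).
Configuration: t2g^6 e_g^1.
The orbital stabilization is -1.8Δₒ = -1.8 × 25050 = -45090 cm⁻¹.
Pairing penalty: 3 pairs vs 2 in the high-spin reference → 1 extra × P = 16580 cm⁻¹.
Overall CFSE = -45090 + 16580 = -28510 cm⁻¹.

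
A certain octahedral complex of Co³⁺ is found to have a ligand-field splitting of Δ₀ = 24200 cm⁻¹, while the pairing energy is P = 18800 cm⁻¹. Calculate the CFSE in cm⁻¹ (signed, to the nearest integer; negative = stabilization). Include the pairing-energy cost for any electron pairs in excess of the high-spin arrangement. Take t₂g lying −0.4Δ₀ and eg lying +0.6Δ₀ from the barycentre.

-20480

Co³⁺: group 9, so d-count = 9 − 3 = 6.
With Δ₀ > P the complex is low-spin.
Configuration: t₂g⁶ eg⁰.
Orbital CFSE = -2.4Δ₀ = -2.4 × 24200 = -58080 cm⁻¹.
Excess pairs vs high-spin: 3 − 1 = 2; pairing cost = +37600 cm⁻¹.
Net CFSE = -58080 + 37600 = -20480 cm⁻¹.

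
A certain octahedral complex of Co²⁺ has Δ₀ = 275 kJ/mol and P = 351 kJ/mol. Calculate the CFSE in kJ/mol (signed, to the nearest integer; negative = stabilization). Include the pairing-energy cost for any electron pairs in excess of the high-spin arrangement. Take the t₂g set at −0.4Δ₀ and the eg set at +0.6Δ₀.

Co²⁺: group 9, so d-count = 9 − 2 = 7.
Since Δ₀ = 275 kJ/mol < P = 351 kJ/mol, the complex adopts the high-spin configuration.
That gives t₂g⁵ eg².
Orbital CFSE = -0.8Δ₀ = -0.8 × 275 = -220 kJ/mol.
High-spin has no excess pairs, so no pairing correction applies.

-220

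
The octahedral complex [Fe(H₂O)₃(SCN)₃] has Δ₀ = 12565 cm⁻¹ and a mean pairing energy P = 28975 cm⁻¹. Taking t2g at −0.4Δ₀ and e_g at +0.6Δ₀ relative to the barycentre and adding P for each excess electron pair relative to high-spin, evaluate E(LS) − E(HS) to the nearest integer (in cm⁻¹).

32820

Ligand charges: 3×(+0) from H₂O and 3×(-1) from SCN⁻ sum to -3; with overall charge +0, Fe is +3.
Group 8 minus oxidation state +3 gives a d⁵ configuration for Fe³⁺.
In the high-spin limit (t2g^3 e_g^2) the orbital term is 0.0Δ₀ = 0 cm⁻¹, with no excess pairing.
For low-spin the configuration is t2g^5 e_g^0: orbital energy -2.0 × 12565 = -25130 cm⁻¹, and 2 additional pairs relative to high-spin add 57950 cm⁻¹, giving 32820 cm⁻¹.
Thus E(LS) − E(HS) = 32820 cm⁻¹.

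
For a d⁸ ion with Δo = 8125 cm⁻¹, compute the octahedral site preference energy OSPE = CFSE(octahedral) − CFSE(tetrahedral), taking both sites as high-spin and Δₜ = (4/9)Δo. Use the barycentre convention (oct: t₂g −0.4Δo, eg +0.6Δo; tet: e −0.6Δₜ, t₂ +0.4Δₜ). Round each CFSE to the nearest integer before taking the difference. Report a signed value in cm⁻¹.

-6861

In an octahedral site d⁸ (HS) is t₂g⁶ eg², giving CFSE(oct) = -1.2Δo = -9750 cm⁻¹.
Tetrahedral: e⁴ t₂⁴, CFSE = 4(−0.6) + 4(+0.4) = -0.8Δₜ = -0.8 × (4/9) × 8125 = -2889 cm⁻¹.
OSPE = -9750 − (-2889) = -6861 cm⁻¹.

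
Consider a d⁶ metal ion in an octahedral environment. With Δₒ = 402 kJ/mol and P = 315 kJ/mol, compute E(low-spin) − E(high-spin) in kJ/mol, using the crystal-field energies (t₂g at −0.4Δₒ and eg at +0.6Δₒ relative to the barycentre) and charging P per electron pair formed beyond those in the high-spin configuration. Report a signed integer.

-174

High-spin d⁶ fills as t₂g⁴ eg² with CFSE 4(−0.4) + 2(+0.6) = -0.4Δₒ = -161 kJ/mol.
For low-spin the configuration is t₂g⁶ eg⁰: orbital energy -2.4 × 402 = -965 kJ/mol, and 2 additional pairs relative to high-spin add 630 kJ/mol, giving -335 kJ/mol.
Thus E(LS) − E(HS) = -174 kJ/mol.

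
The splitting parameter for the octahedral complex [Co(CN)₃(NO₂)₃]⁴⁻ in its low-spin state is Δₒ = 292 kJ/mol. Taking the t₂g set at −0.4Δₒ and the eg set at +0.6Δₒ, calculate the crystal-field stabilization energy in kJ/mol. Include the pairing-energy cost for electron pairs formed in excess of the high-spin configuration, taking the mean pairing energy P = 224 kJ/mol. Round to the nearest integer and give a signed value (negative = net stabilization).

Ligand charges: 3×(-1) from CN⁻ and 3×(-1) from NO₂⁻ sum to -6; with overall charge -4, Co is +2.
Co is in group 9, so Co²⁺ is d⁷ (9 − 2 = 7).
Configuration: t₂g⁶ eg¹.
CFSE(orbital) = 6×(-0.4Δₒ) + 1×(0.6Δₒ) = -1.8Δₒ; with Δₒ = 292 kJ/mol that is -526 kJ/mol.
Pairing penalty: 3 pairs vs 2 in the high-spin reference → 1 extra × P = 224 kJ/mol.
Combining: -526 + 224 = -302 kJ/mol.

-302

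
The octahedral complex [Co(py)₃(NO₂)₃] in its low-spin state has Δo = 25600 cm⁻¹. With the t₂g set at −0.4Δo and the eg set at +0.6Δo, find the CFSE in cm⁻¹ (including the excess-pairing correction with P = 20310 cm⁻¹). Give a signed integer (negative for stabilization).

Ligand charges: 3×(+0) from py and 3×(-1) from NO₂⁻ sum to -3; with overall charge +0, Co is +3.
Co sits in group 9; removing 3 electrons leaves Co³⁺ with 9 − 3 = 6 d electrons.
Configuration: t₂g⁶ eg⁰.
The orbital stabilization is -2.4Δo = -2.4 × 25600 = -61440 cm⁻¹.
Relative to high-spin t₂g⁴ eg² (1 paired), the low-spin configuration has 2 additional pairs, contributing +2 × 20310 = +40620 cm⁻¹.
Combining: -61440 + 40620 = -20820 cm⁻¹.

-20820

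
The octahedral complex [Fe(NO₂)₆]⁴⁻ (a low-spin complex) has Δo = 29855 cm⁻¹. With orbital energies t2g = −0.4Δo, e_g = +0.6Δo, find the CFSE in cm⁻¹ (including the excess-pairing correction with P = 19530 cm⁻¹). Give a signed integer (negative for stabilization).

Each NO₂⁻ contributes -1; 6 × (-1) = -6. With overall charge -4, Fe is in the +2 oxidation state.
Fe is in group 8, so Fe²⁺ is d⁶ (8 − 2 = 6).
The d⁶ electrons fill as t2g^6 e_g^0.
CFSE(orbital) = 6×(-0.4Δo) + 0×(0.6Δo) = -2.4Δo; with Δo = 29855 cm⁻¹ that is -71652 cm⁻¹.
Relative to high-spin t2g^4 e_g^2 (1 paired), the low-spin configuration has 2 additional pairs, contributing +2 × 19530 = +39060 cm⁻¹.
Combining: -71652 + 39060 = -32592 cm⁻¹.

-32592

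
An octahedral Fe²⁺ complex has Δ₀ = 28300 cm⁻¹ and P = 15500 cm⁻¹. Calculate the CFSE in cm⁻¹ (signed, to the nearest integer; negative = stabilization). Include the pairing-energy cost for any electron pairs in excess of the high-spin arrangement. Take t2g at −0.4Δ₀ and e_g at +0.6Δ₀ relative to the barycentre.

-36920

Fe²⁺: group 8, so d-count = 8 − 2 = 6.
Δ₀ > P, so pairing is preferred: the ground state is low-spin.
That gives t2g^6 e_g^0.
Orbital CFSE = -2.4Δ₀ = -2.4 × 28300 = -67920 cm⁻¹.
Excess pairs vs high-spin: 3 − 1 = 2; pairing cost = +31000 cm⁻¹.
Net CFSE = -67920 + 31000 = -36920 cm⁻¹.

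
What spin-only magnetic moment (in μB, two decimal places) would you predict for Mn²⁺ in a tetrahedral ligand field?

Mn²⁺: group 7, so d-count = 7 − 2 = 5.
With tetrahedral geometry the complex is necessarily high-spin.
Configuration: e² t₂³ → 5 unpaired electrons.
μ(spin-only) = √[5(5+2)] = √35 ≈ 5.92 μB.

5.92 μB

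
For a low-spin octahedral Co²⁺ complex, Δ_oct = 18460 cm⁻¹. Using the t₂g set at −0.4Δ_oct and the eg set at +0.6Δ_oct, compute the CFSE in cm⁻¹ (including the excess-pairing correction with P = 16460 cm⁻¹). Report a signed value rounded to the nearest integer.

Co sits in group 9; removing 2 electrons leaves Co²⁺ with 9 − 2 = 7 d electrons.
The d⁷ electrons fill as t₂g⁶ eg¹.
The orbital stabilization is -1.8Δ_oct = -1.8 × 18460 = -33228 cm⁻¹.
Relative to high-spin t₂g⁵ eg² (2 paired), the low-spin configuration has 1 additional pair, contributing +1 × 16460 = +16460 cm⁻¹.
Combining: -33228 + 16460 = -16768 cm⁻¹.

-16768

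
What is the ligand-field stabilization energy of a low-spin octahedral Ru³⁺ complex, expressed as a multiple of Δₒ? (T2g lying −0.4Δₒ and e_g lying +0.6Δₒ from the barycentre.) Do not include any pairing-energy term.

Group 8 minus oxidation state +3 gives a d⁵ configuration for Ru³⁺.
Configuration: t2g^5 e_g^0.
CFSE = 5(-0.4Δₒ) + 0(0.6Δₒ) = -2.0Δₒ + 0.0Δₒ = -2.0Δₒ.

-2.0 Δₒ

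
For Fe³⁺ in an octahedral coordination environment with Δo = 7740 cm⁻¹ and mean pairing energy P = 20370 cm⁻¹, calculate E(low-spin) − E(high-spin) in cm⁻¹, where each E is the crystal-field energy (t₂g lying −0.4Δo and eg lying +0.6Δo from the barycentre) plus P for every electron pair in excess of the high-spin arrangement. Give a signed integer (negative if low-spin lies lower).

Fe³⁺: group 8, so d-count = 8 − 3 = 5.
High-spin: t₂g³ eg², CFSE = 0.0Δo = 0 cm⁻¹.
For low-spin the configuration is t₂g⁵ eg⁰: orbital energy -2.0 × 7740 = -15480 cm⁻¹, and 2 additional pairs relative to high-spin add 40740 cm⁻¹, giving 25260 cm⁻¹.
Thus E(LS) − E(HS) = 25260 cm⁻¹.

25260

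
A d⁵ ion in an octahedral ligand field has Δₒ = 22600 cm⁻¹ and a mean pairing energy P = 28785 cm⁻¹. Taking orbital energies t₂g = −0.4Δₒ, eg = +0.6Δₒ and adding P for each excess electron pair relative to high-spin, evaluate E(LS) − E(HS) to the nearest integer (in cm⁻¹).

12370

High-spin: t₂g³ eg², CFSE = 0.0Δₒ = 0 cm⁻¹.
Low-spin: t₂g⁵ eg⁰, orbital CFSE = -2.0Δₒ = -45200 cm⁻¹; plus 2 excess pairs × P = +57570 cm⁻¹; total 12370 cm⁻¹.
E(LS) − E(HS) = 12370 − (0) = 12370 cm⁻¹.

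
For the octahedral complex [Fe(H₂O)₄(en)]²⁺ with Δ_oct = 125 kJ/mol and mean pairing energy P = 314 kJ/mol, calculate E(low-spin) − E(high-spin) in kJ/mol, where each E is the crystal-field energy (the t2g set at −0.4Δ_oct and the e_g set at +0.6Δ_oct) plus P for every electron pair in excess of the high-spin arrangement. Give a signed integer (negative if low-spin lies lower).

Ligand charges: 4×(+0) from H₂O and 1×(+0) from en sum to +0; with overall charge +2, Fe is +2.
Fe is in group 8, so Fe²⁺ is d⁶ (8 − 2 = 6).
In the high-spin limit (t2g^4 e_g^2) the orbital term is -0.4Δ_oct = -50 kJ/mol, with no excess pairing.
For low-spin the configuration is t2g^6 e_g^0: orbital energy -2.4 × 125 = -300 kJ/mol, and 2 additional pairs relative to high-spin add 628 kJ/mol, giving 328 kJ/mol.
E(LS) − E(HS) = 328 − (-50) = 378 kJ/mol.

378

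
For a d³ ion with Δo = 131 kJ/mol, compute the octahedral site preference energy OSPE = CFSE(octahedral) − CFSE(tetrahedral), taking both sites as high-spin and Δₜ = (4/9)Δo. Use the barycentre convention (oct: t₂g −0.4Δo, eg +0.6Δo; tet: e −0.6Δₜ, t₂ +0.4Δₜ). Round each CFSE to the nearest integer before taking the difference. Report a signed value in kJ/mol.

Octahedral high-spin t₂g³ eg⁰: CFSE = -1.2 × 131 = -157 kJ/mol.
In a tetrahedral site the filling is e² t₂¹: CFSE(tet) = -0.8Δₜ = -0.8 × (4/9)(131) = -47 kJ/mol.
OSPE = -157 − (-47) = -110 kJ/mol.

-110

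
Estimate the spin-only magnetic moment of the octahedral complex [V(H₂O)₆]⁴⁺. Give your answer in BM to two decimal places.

1.73 BM

H₂O is neutral, so the +4 overall charge sits on V: oxidation state +4.
V is in group 5, so V⁴⁺ is d¹ (5 − 4 = 1).
For octahedral d¹ the high- and low-spin configurations coincide.
Configuration: t₂g¹ eg⁰ → 1 unpaired electron.
μ(spin-only) = √[1(1+2)] = √3 ≈ 1.73 BM.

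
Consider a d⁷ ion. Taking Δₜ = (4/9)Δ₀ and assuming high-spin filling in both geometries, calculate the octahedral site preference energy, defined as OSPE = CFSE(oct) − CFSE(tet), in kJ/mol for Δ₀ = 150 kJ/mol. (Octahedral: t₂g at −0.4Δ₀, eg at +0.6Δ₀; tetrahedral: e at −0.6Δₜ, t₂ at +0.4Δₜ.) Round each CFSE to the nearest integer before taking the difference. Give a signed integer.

In an octahedral site d⁷ (HS) is t2g^5 e_g^2, giving CFSE(oct) = -0.8Δ₀ = -120 kJ/mol.
Tetrahedral: e^4 t2^3, CFSE = 4(−0.6) + 3(+0.4) = -1.2Δₜ = -1.2 × (4/9) × 150 = -80 kJ/mol.
Subtracting, OSPE = -120 − (-80) = -40 kJ/mol.

-40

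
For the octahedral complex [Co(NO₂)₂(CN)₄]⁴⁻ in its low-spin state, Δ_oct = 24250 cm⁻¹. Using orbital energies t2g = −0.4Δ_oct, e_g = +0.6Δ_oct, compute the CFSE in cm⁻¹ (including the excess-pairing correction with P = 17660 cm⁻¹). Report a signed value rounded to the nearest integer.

Ligand charges: 2×(-1) from NO₂⁻ and 4×(-1) from CN⁻ sum to -6; with overall charge -4, Co is +2.
Co²⁺: group 9, so d-count = 9 − 2 = 7.
Configuration: t2g^6 e_g^1.
Orbital CFSE = 6(-0.4) + 1(0.6) = -1.8Δ_oct = -1.8 × 24250 = -43650 cm⁻¹.
High-spin d⁷ would be t2g^5 e_g^2 with 2 pairs; low-spin has 3, so 1 excess pair costs +1P = +17660 cm⁻¹.
Overall CFSE = -43650 + 17660 = -25990 cm⁻¹.

-25990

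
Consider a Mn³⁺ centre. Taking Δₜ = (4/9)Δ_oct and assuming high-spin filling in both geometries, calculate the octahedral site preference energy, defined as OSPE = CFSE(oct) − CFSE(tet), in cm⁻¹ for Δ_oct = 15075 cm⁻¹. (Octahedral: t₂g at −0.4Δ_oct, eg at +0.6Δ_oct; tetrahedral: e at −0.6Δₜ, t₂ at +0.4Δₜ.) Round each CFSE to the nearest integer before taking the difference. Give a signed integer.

-6365

Mn is in group 7, so Mn³⁺ is d⁴ (7 − 3 = 4).
Octahedral high-spin t2g^3 e_g^1: CFSE = -0.6 × 15075 = -9045 cm⁻¹.
Tetrahedral: e^2 t2^2, CFSE = 2(−0.6) + 2(+0.4) = -0.4Δₜ = -0.4 × (4/9) × 15075 = -2680 cm⁻¹.
Subtracting, OSPE = -9045 − (-2680) = -6365 cm⁻¹.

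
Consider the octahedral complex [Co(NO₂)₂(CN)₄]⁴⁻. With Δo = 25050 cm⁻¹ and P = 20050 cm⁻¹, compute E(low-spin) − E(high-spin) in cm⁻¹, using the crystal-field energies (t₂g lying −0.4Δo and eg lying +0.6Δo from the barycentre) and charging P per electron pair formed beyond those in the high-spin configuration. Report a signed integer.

Ligand charges: 2×(-1) from NO₂⁻ and 4×(-1) from CN⁻ sum to -6; with overall charge -4, Co is +2.
Co is in group 9, so Co²⁺ is d⁷ (9 − 2 = 7).
In the high-spin limit (t₂g⁵ eg²) the orbital term is -0.8Δo = -20040 cm⁻¹, with no excess pairing.
Low-spin: t₂g⁶ eg¹, orbital CFSE = -1.8Δo = -45090 cm⁻¹; plus 1 excess pair × P = +20050 cm⁻¹; total -25040 cm⁻¹.
Thus E(LS) − E(HS) = -5000 cm⁻¹.

-5000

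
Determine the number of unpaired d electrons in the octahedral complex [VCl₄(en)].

1

Ligand charges: 4×(-1) from Cl⁻ and 1×(+0) from en sum to -4; with overall charge +0, V is +4.
Group 5 minus oxidation state +4 gives a d¹ configuration for V⁴⁺.
Configuration: t2g^1 e_g^0, giving 1 unpaired electron.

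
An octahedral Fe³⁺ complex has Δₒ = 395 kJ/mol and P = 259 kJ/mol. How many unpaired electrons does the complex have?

Group 8 minus oxidation state +3 gives a d⁵ configuration for Fe³⁺.
Since Δₒ = 395 kJ/mol > P = 259 kJ/mol, the complex adopts the low-spin configuration.
That gives t₂g⁵ eg⁰.
Unpaired electrons: 1.

1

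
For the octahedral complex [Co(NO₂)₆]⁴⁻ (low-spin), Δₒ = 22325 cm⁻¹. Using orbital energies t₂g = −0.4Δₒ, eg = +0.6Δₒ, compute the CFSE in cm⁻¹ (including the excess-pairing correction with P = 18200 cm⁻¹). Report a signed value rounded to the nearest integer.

-21985

Each NO₂⁻ contributes -1; 6 × (-1) = -6. With overall charge -4, Co is in the +2 oxidation state.
Group 9 minus oxidation state +2 gives a d⁷ configuration for Co²⁺.
Configuration: t₂g⁶ eg¹.
Orbital CFSE = 6(-0.4) + 1(0.6) = -1.8Δₒ = -1.8 × 22325 = -40185 cm⁻¹.
Pairing penalty: 3 pairs vs 2 in the high-spin reference → 1 extra × P = 18200 cm⁻¹.
Combining: -40185 + 18200 = -21985 cm⁻¹.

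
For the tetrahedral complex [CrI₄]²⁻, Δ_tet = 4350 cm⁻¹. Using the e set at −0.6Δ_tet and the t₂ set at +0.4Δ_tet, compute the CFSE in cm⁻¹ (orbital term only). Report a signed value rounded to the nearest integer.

-1740

Each I⁻ contributes -1; 4 × (-1) = -4. With overall charge -2, Cr is in the +2 oxidation state.
Cr is in group 6, so Cr²⁺ is d⁴ (6 − 2 = 4).
Tetrahedral splitting is small, so the complex is high-spin.
Configuration: e² t₂².
The orbital stabilization is -0.4Δ_tet = -0.4 × 4350 = -1740 cm⁻¹.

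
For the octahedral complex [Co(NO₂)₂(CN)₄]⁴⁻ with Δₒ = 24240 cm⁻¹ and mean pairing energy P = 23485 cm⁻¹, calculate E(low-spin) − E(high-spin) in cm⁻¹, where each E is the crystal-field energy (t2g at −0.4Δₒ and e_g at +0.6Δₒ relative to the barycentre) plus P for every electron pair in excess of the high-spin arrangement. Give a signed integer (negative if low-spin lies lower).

Ligand charges: 2×(-1) from NO₂⁻ and 4×(-1) from CN⁻ sum to -6; with overall charge -4, Co is +2.
Co²⁺: group 9, so d-count = 9 − 2 = 7.
High-spin d⁷ fills as t2g^5 e_g^2 with CFSE 5(−0.4) + 2(+0.6) = -0.8Δₒ = -19392 cm⁻¹.
Low-spin t2g^6 e_g^1 gives -1.8Δₒ = -43632 cm⁻¹, but forming 1 extra pair costs 1P = 23485 cm⁻¹, so E(LS) = -43632 + 23485 = -20147 cm⁻¹.
E(LS) − E(HS) = -20147 − (-19392) = -755 cm⁻¹.

-755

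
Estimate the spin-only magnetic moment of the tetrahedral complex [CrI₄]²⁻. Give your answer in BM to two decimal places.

4.90 BM

Each I⁻ contributes -1; 4 × (-1) = -4. With overall charge -2, Cr is in the +2 oxidation state.
Cr²⁺: group 6, so d-count = 6 − 2 = 4.
With tetrahedral geometry the complex is necessarily high-spin.
Configuration: e² t₂² → 4 unpaired electrons.
μ(spin-only) = √[4(4+2)] = √24 ≈ 4.90 BM.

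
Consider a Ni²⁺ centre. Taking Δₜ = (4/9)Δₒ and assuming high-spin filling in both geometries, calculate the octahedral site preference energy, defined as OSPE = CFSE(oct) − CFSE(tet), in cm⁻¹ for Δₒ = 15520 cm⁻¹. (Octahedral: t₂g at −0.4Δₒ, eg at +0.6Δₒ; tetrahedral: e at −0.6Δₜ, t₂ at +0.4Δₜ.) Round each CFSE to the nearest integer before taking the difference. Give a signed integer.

-13106

Ni²⁺: group 10, so d-count = 10 − 2 = 8.
In an octahedral site d⁸ (HS) is t2g^6 e_g^2, giving CFSE(oct) = -1.2Δₒ = -18624 cm⁻¹.
In a tetrahedral site the filling is e^4 t2^4: CFSE(tet) = -0.8Δₜ = -0.8 × (4/9)(15520) = -5518 cm⁻¹.
OSPE = CFSE(oct) − CFSE(tet) = -18624 − (-5518) = -13106 cm⁻¹.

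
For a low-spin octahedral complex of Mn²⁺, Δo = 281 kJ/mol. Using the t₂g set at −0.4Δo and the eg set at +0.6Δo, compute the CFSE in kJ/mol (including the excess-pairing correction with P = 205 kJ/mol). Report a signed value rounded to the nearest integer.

Mn²⁺: group 7, so d-count = 7 − 2 = 5.
Electron filling gives t₂g⁵ eg⁰.
The orbital stabilization is -2.0Δo = -2.0 × 281 = -562 kJ/mol.
High-spin d⁵ would be t₂g³ eg² with 0 pairs; low-spin has 2, so 2 excess pairs cost +2P = +410 kJ/mol.
Overall CFSE = -562 + 410 = -152 kJ/mol.

-152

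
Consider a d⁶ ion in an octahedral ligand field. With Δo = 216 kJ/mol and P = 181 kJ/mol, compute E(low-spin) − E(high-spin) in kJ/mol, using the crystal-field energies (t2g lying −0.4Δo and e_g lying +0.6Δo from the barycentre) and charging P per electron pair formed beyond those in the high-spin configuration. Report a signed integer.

-70

High-spin d⁶ fills as t2g^4 e_g^2 with CFSE 4(−0.4) + 2(+0.6) = -0.4Δo = -86 kJ/mol.
For low-spin the configuration is t2g^6 e_g^0: orbital energy -2.4 × 216 = -518 kJ/mol, and 2 additional pairs relative to high-spin add 362 kJ/mol, giving -156 kJ/mol.
E(LS) − E(HS) = -156 − (-86) = -70 kJ/mol.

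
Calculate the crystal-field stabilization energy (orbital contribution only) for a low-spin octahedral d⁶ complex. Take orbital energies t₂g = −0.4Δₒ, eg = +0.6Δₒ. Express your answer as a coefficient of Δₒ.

Configuration: t₂g⁶ eg⁰.
CFSE = 6(-0.4Δₒ) + 0(0.6Δₒ) = -2.4Δₒ + 0.0Δₒ = -2.4Δₒ.

-2.4 Δₒ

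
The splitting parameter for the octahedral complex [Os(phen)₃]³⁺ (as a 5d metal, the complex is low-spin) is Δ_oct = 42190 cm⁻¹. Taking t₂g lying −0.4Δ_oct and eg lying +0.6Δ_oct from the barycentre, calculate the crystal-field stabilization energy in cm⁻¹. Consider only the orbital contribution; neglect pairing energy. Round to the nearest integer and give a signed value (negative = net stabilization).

-84380

phen is neutral, so the +3 overall charge sits on Os: oxidation state +3.
Os is in group 8, so Os³⁺ is d⁵ (8 − 3 = 5).
Electron filling gives t₂g⁵ eg⁰.
Orbital CFSE = 5(-0.4) + 0(0.6) = -2.0Δ_oct = -2.0 × 42190 = -84380 cm⁻¹.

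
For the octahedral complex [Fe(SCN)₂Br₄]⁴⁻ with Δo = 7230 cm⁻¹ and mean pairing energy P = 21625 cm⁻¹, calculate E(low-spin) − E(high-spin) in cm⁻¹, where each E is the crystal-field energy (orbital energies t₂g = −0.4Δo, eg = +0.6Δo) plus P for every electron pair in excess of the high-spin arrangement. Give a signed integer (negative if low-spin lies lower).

28790

Ligand charges: 2×(-1) from SCN⁻ and 4×(-1) from Br⁻ sum to -6; with overall charge -4, Fe is +2.
Fe is in group 8, so Fe²⁺ is d⁶ (8 − 2 = 6).
High-spin d⁶ fills as t₂g⁴ eg² with CFSE 4(−0.4) + 2(+0.6) = -0.4Δo = -2892 cm⁻¹.
Low-spin t₂g⁶ eg⁰ gives -2.4Δo = -17352 cm⁻¹, but forming 2 extra pairs costs 2P = 43250 cm⁻¹, so E(LS) = -17352 + 43250 = 25898 cm⁻¹.
E(LS) − E(HS) = 25898 − (-2892) = 28790 cm⁻¹.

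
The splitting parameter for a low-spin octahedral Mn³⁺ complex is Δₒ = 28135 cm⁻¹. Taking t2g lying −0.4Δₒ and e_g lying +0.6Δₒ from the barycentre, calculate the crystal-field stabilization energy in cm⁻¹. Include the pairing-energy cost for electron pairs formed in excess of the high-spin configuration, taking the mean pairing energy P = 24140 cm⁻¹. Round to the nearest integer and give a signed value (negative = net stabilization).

-20876

Mn sits in group 7; removing 3 electrons leaves Mn³⁺ with 7 − 3 = 4 d electrons.
Configuration: t2g^4 e_g^0.
CFSE(orbital) = 4×(-0.4Δₒ) + 0×(0.6Δₒ) = -1.6Δₒ; with Δₒ = 28135 cm⁻¹ that is -45016 cm⁻¹.
High-spin d⁴ would be t2g^3 e_g^1 with 0 pairs; low-spin has 1, so 1 excess pair costs +1P = +24140 cm⁻¹.
Overall CFSE = -45016 + 24140 = -20876 cm⁻¹.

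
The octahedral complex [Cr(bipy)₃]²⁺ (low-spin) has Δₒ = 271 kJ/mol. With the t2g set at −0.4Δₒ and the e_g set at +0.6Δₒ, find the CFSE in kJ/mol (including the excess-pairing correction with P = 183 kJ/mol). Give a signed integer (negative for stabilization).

bipy is neutral, so the +2 overall charge sits on Cr: oxidation state +2.
Cr sits in group 6; removing 2 electrons leaves Cr²⁺ with 6 − 2 = 4 d electrons.
Configuration: t2g^4 e_g^0.
CFSE(orbital) = 4×(-0.4Δₒ) + 0×(0.6Δₒ) = -1.6Δₒ; with Δₒ = 271 kJ/mol that is -434 kJ/mol.
Relative to high-spin t2g^3 e_g^1 (0 paired), the low-spin configuration has 1 additional pair, contributing +1 × 183 = +183 kJ/mol.
Net CFSE = -434 + 183 = -251 kJ/mol.

-251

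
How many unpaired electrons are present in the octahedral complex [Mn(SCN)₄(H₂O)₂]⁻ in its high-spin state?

4

Ligand charges: 4×(-1) from SCN⁻ and 2×(+0) from H₂O sum to -4; with overall charge -1, Mn is +3.
Mn is in group 7, so Mn³⁺ is d⁴ (7 − 3 = 4).
Configuration: t2g^3 e_g^1, giving 4 unpaired electrons.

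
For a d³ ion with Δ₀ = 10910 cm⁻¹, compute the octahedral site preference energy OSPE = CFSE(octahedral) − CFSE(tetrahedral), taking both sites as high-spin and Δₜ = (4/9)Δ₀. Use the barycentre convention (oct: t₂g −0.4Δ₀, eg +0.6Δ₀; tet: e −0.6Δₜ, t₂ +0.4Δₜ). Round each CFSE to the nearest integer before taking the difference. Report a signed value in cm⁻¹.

-9213

Octahedral (high-spin): t₂g³ eg⁰, CFSE = 3(−0.4) + 0(+0.6) = -1.2Δ₀ = -1.2 × 10910 = -13092 cm⁻¹.
Tetrahedral: e² t₂¹, CFSE = 2(−0.6) + 1(+0.4) = -0.8Δₜ = -0.8 × (4/9) × 10910 = -3879 cm⁻¹.
OSPE = CFSE(oct) − CFSE(tet) = -13092 − (-3879) = -9213 cm⁻¹.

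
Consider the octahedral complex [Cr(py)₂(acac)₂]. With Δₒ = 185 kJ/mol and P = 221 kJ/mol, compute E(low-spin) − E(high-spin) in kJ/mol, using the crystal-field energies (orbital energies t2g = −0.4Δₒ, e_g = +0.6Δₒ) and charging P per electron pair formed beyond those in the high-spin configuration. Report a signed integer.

36

Ligand charges: 2×(+0) from py and 2×(-1) from acac⁻ sum to -2; with overall charge +0, Cr is +2.
Cr sits in group 6; removing 2 electrons leaves Cr²⁺ with 6 − 2 = 4 d electrons.
In the high-spin limit (t2g^3 e_g^1) the orbital term is -0.6Δₒ = -111 kJ/mol, with no excess pairing.
Low-spin t2g^4 e_g^0 gives -1.6Δₒ = -296 kJ/mol, but forming 1 extra pair costs 1P = 221 kJ/mol, so E(LS) = -296 + 221 = -75 kJ/mol.
Thus E(LS) − E(HS) = 36 kJ/mol.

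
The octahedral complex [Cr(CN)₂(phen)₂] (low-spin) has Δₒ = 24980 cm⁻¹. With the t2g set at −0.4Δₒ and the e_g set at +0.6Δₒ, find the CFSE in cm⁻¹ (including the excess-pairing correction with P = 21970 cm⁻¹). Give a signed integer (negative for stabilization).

-17998

Ligand charges: 2×(-1) from CN⁻ and 2×(+0) from phen sum to -2; with overall charge +0, Cr is +2.
Cr is in group 6, so Cr²⁺ is d⁴ (6 − 2 = 4).
Configuration: t2g^4 e_g^0.
Orbital CFSE = 4(-0.4) + 0(0.6) = -1.6Δₒ = -1.6 × 24980 = -39968 cm⁻¹.
Relative to high-spin t2g^3 e_g^1 (0 paired), the low-spin configuration has 1 additional pair, contributing +1 × 21970 = +21970 cm⁻¹.
Net CFSE = -39968 + 21970 = -17998 cm⁻¹.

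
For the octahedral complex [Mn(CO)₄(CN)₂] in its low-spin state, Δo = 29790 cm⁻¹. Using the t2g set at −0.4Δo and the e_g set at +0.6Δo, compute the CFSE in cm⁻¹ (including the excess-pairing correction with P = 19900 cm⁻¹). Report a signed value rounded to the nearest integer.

-19780

Ligand charges: 4×(+0) from CO and 2×(-1) from CN⁻ sum to -2; with overall charge +0, Mn is +2.
Mn sits in group 7; removing 2 electrons leaves Mn²⁺ with 7 − 2 = 5 d electrons.
Configuration: t2g^5 e_g^0.
Orbital CFSE = 5(-0.4) + 0(0.6) = -2.0Δo = -2.0 × 29790 = -59580 cm⁻¹.
High-spin d⁵ would be t2g^3 e_g^2 with 0 pairs; low-spin has 2, so 2 excess pairs cost +2P = +39800 cm⁻¹.
Overall CFSE = -59580 + 39800 = -19780 cm⁻¹.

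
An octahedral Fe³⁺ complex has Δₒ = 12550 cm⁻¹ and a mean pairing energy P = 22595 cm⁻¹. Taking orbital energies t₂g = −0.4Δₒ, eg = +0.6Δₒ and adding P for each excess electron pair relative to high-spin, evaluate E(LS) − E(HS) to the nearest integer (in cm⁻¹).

Fe sits in group 8; removing 3 electrons leaves Fe³⁺ with 8 − 3 = 5 d electrons.
In the high-spin limit (t₂g³ eg²) the orbital term is 0.0Δₒ = 0 cm⁻¹, with no excess pairing.
Low-spin t₂g⁵ eg⁰ gives -2.0Δₒ = -25100 cm⁻¹, but forming 2 extra pairs costs 2P = 45190 cm⁻¹, so E(LS) = -25100 + 45190 = 20090 cm⁻¹.
E(LS) − E(HS) = 20090 − (0) = 20090 cm⁻¹.

20090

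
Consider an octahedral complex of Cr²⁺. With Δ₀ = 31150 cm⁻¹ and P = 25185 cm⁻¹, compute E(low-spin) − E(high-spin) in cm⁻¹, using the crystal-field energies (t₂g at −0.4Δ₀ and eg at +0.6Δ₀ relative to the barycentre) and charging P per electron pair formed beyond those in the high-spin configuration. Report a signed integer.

Cr²⁺: group 6, so d-count = 6 − 2 = 4.
High-spin: t₂g³ eg¹, CFSE = -0.6Δ₀ = -18690 cm⁻¹.
Low-spin: t₂g⁴ eg⁰, orbital CFSE = -1.6Δ₀ = -49840 cm⁻¹; plus 1 excess pair × P = +25185 cm⁻¹; total -24655 cm⁻¹.
E(LS) − E(HS) = -24655 − (-18690) = -5965 cm⁻¹.

-5965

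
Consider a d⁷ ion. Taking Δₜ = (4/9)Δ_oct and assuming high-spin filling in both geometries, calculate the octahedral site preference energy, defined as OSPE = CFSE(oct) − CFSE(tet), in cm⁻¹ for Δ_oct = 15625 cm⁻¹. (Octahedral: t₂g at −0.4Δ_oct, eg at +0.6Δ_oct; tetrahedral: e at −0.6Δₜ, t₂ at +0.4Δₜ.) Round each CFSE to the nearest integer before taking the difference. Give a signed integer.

-4167

Octahedral high-spin t2g^5 e_g^2: CFSE = -0.8 × 15625 = -12500 cm⁻¹.
Tetrahedral: e^4 t2^3, CFSE = 4(−0.6) + 3(+0.4) = -1.2Δₜ = -1.2 × (4/9) × 15625 = -8333 cm⁻¹.
OSPE = CFSE(oct) − CFSE(tet) = -12500 − (-8333) = -4167 cm⁻¹.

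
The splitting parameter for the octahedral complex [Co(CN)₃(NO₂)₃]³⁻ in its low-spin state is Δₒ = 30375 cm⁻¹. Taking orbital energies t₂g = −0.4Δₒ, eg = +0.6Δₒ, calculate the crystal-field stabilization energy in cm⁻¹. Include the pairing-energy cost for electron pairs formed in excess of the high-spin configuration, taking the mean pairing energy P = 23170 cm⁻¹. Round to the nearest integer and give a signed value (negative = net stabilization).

Ligand charges: 3×(-1) from CN⁻ and 3×(-1) from NO₂⁻ sum to -6; with overall charge -3, Co is +3.
Co sits in group 9; removing 3 electrons leaves Co³⁺ with 9 − 3 = 6 d electrons.
Electron filling gives t₂g⁶ eg⁰.
CFSE(orbital) = 6×(-0.4Δₒ) + 0×(0.6Δₒ) = -2.4Δₒ; with Δₒ = 30375 cm⁻¹ that is -72900 cm⁻¹.
Pairing penalty: 3 pairs vs 1 in the high-spin reference → 2 extra × P = 46340 cm⁻¹.
Net CFSE = -72900 + 46340 = -26560 cm⁻¹.

-26560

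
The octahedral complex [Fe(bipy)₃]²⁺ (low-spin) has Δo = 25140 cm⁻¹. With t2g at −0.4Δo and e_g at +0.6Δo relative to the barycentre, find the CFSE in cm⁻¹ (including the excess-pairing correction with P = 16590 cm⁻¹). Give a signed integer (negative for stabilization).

-27156

bipy is neutral, so the +2 overall charge sits on Fe: oxidation state +2.
Fe²⁺: group 8, so d-count = 8 − 2 = 6.
The d⁶ electrons fill as t2g^6 e_g^0.
The orbital stabilization is -2.4Δo = -2.4 × 25140 = -60336 cm⁻¹.
Relative to high-spin t2g^4 e_g^2 (1 paired), the low-spin configuration has 2 additional pairs, contributing +2 × 16590 = +33180 cm⁻¹.
Net CFSE = -60336 + 33180 = -27156 cm⁻¹.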